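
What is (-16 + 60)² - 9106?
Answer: -7170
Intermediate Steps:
(-16 + 60)² - 9106 = 44² - 9106 = 1936 - 9106 = -7170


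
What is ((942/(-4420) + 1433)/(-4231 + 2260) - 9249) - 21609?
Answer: -134417837239/4355910 ≈ -30859.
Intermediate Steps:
((942/(-4420) + 1433)/(-4231 + 2260) - 9249) - 21609 = ((942*(-1/4420) + 1433)/(-1971) - 9249) - 21609 = ((-471/2210 + 1433)*(-1/1971) - 9249) - 21609 = ((3166459/2210)*(-1/1971) - 9249) - 21609 = (-3166459/4355910 - 9249) - 21609 = -40290978049/4355910 - 21609 = -134417837239/4355910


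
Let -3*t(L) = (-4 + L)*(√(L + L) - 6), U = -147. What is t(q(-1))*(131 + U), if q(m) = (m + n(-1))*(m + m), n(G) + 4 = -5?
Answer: -512 + 512*√10/3 ≈ 27.695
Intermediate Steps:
n(G) = -9 (n(G) = -4 - 5 = -9)
q(m) = 2*m*(-9 + m) (q(m) = (m - 9)*(m + m) = (-9 + m)*(2*m) = 2*m*(-9 + m))
t(L) = -(-6 + √2*√L)*(-4 + L)/3 (t(L) = -(-4 + L)*(√(L + L) - 6)/3 = -(-4 + L)*(√(2*L) - 6)/3 = -(-4 + L)*(√2*√L - 6)/3 = -(-4 + L)*(-6 + √2*√L)/3 = -(-6 + √2*√L)*(-4 + L)/3)
t(q(-1))*(131 + U) = (-8 + 2*(2*(-1)*(-9 - 1)) - √2*(2*(-1)*(-9 - 1))^(3/2)/3 + 4*√2*√(2*(-1)*(-9 - 1))/3)*(131 - 147) = (-8 + 2*(2*(-1)*(-10)) - √2*(2*(-1)*(-10))^(3/2)/3 + 4*√2*√(2*(-1)*(-10))/3)*(-16) = (-8 + 2*20 - √2*20^(3/2)/3 + 4*√2*√20/3)*(-16) = (-8 + 40 - √2*40*√5/3 + 4*√2*(2*√5)/3)*(-16) = (-8 + 40 - 40*√10/3 + 8*√10/3)*(-16) = (32 - 32*√10/3)*(-16) = -512 + 512*√10/3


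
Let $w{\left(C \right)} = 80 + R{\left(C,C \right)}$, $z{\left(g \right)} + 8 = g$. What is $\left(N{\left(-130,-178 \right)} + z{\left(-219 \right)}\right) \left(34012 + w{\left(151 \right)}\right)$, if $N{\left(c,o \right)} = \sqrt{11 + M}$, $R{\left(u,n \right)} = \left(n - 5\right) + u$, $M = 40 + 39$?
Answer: $-7806303 + 103167 \sqrt{10} \approx -7.4801 \cdot 10^{6}$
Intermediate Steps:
$M = 79$
$z{\left(g \right)} = -8 + g$
$R{\left(u,n \right)} = -5 + n + u$ ($R{\left(u,n \right)} = \left(-5 + n\right) + u = -5 + n + u$)
$N{\left(c,o \right)} = 3 \sqrt{10}$ ($N{\left(c,o \right)} = \sqrt{11 + 79} = \sqrt{90} = 3 \sqrt{10}$)
$w{\left(C \right)} = 75 + 2 C$ ($w{\left(C \right)} = 80 + \left(-5 + C + C\right) = 80 + \left(-5 + 2 C\right) = 75 + 2 C$)
$\left(N{\left(-130,-178 \right)} + z{\left(-219 \right)}\right) \left(34012 + w{\left(151 \right)}\right) = \left(3 \sqrt{10} - 227\right) \left(34012 + \left(75 + 2 \cdot 151\right)\right) = \left(3 \sqrt{10} - 227\right) \left(34012 + \left(75 + 302\right)\right) = \left(-227 + 3 \sqrt{10}\right) \left(34012 + 377\right) = \left(-227 + 3 \sqrt{10}\right) 34389 = -7806303 + 103167 \sqrt{10}$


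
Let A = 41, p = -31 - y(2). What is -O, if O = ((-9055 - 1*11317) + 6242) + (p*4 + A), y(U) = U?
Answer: 14221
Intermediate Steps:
p = -33 (p = -31 - 1*2 = -31 - 2 = -33)
O = -14221 (O = ((-9055 - 1*11317) + 6242) + (-33*4 + 41) = ((-9055 - 11317) + 6242) + (-132 + 41) = (-20372 + 6242) - 91 = -14130 - 91 = -14221)
-O = -1*(-14221) = 14221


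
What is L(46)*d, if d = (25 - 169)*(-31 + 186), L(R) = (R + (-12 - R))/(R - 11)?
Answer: 53568/7 ≈ 7652.6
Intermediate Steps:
L(R) = -12/(-11 + R)
d = -22320 (d = -144*155 = -22320)
L(46)*d = -12/(-11 + 46)*(-22320) = -12/35*(-22320) = 53568/7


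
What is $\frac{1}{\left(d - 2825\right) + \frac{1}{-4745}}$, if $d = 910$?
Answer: $- \frac{4745}{9086676} \approx -0.00052219$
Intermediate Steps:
$\frac{1}{\left(d - 2825\right) + \frac{1}{-4745}} = \frac{1}{\left(910 - 2825\right) + \frac{1}{-4745}} = \frac{1}{\left(910 - 2825\right) - \frac{1}{4745}} = \frac{1}{-1915 - \frac{1}{4745}} = \frac{1}{- \frac{9086676}{4745}} = - \frac{4745}{9086676}$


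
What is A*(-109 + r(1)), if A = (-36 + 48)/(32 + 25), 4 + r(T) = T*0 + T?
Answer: -448/19 ≈ -23.579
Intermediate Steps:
r(T) = -4 + T (r(T) = -4 + (T*0 + T) = -4 + (0 + T) = -4 + T)
A = 4/19 (A = 12/57 = 12*(1/57) = 4/19 ≈ 0.21053)
A*(-109 + r(1)) = 4*(-109 + (-4 + 1))/19 = 4*(-109 - 3)/19 = (4/19)*(-112) = -448/19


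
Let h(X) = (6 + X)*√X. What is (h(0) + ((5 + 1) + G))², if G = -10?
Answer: 16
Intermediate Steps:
h(X) = √X*(6 + X)
(h(0) + ((5 + 1) + G))² = (√0*(6 + 0) + ((5 + 1) - 10))² = (0*6 + (6 - 10))² = (0 - 4)² = (-4)² = 16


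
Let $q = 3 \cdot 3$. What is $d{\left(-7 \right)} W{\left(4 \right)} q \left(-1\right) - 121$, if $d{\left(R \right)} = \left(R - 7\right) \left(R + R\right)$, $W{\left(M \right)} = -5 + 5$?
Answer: $-121$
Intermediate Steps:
$W{\left(M \right)} = 0$
$q = 9$
$d{\left(R \right)} = 2 R \left(-7 + R\right)$ ($d{\left(R \right)} = \left(-7 + R\right) 2 R = 2 R \left(-7 + R\right)$)
$d{\left(-7 \right)} W{\left(4 \right)} q \left(-1\right) - 121 = 2 \left(-7\right) \left(-7 - 7\right) 0 \cdot 9 \left(-1\right) - 121 = 2 \left(-7\right) \left(-14\right) 0 \left(-1\right) - 121 = 196 \cdot 0 - 121 = 0 - 121 = -121$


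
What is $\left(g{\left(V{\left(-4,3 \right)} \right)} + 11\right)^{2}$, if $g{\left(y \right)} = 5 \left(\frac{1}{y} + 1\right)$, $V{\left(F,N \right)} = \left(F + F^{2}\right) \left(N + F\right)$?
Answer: $\frac{34969}{144} \approx 242.84$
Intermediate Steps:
$V{\left(F,N \right)} = \left(F + N\right) \left(F + F^{2}\right)$ ($V{\left(F,N \right)} = \left(F + F^{2}\right) \left(F + N\right) = \left(F + N\right) \left(F + F^{2}\right)$)
$g{\left(y \right)} = 5 + \frac{5}{y}$ ($g{\left(y \right)} = 5 \left(1 + \frac{1}{y}\right) = 5 + \frac{5}{y}$)
$\left(g{\left(V{\left(-4,3 \right)} \right)} + 11\right)^{2} = \left(\left(5 + \frac{5}{\left(-4\right) \left(-4 + 3 + \left(-4\right)^{2} - 12\right)}\right) + 11\right)^{2} = \left(\left(5 + \frac{5}{\left(-4\right) \left(-4 + 3 + 16 - 12\right)}\right) + 11\right)^{2} = \left(\left(5 + \frac{5}{\left(-4\right) 3}\right) + 11\right)^{2} = \left(\left(5 + \frac{5}{-12}\right) + 11\right)^{2} = \left(\left(5 + 5 \left(- \frac{1}{12}\right)\right) + 11\right)^{2} = \left(\left(5 - \frac{5}{12}\right) + 11\right)^{2} = \left(\frac{55}{12} + 11\right)^{2} = \left(\frac{187}{12}\right)^{2} = \frac{34969}{144}$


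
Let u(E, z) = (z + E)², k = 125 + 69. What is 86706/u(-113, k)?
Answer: 9634/729 ≈ 13.215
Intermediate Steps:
k = 194
u(E, z) = (E + z)²
86706/u(-113, k) = 86706/((-113 + 194)²) = 86706/(81²) = 86706/6561 = 86706*(1/6561) = 9634/729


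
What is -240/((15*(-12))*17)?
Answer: 4/51 ≈ 0.078431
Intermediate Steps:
-240/((15*(-12))*17) = -240/((-180*17)) = -240/(-3060) = -240*(-1/3060) = 4/51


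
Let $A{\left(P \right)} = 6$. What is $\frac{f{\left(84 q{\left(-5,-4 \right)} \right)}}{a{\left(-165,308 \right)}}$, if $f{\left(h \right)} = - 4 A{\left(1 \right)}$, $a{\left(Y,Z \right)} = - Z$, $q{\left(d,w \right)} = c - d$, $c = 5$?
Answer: $\frac{6}{77} \approx 0.077922$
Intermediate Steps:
$q{\left(d,w \right)} = 5 - d$
$f{\left(h \right)} = -24$ ($f{\left(h \right)} = \left(-4\right) 6 = -24$)
$\frac{f{\left(84 q{\left(-5,-4 \right)} \right)}}{a{\left(-165,308 \right)}} = - \frac{24}{\left(-1\right) 308} = - \frac{24}{-308} = \left(-24\right) \left(- \frac{1}{308}\right) = \frac{6}{77}$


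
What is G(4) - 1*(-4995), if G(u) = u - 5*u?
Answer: 4979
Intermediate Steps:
G(u) = -4*u
G(4) - 1*(-4995) = -4*4 - 1*(-4995) = -16 + 4995 = 4979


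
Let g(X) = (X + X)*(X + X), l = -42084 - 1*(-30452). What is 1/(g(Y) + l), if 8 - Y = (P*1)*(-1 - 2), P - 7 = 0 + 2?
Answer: -1/6732 ≈ -0.00014854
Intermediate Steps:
l = -11632 (l = -42084 + 30452 = -11632)
P = 9 (P = 7 + (0 + 2) = 7 + 2 = 9)
Y = 35 (Y = 8 - 9*1*(-1 - 2) = 8 - 9*(-3) = 8 - 1*(-27) = 8 + 27 = 35)
g(X) = 4*X² (g(X) = (2*X)*(2*X) = 4*X²)
1/(g(Y) + l) = 1/(4*35² - 11632) = 1/(4*1225 - 11632) = 1/(4900 - 11632) = 1/(-6732) = -1/6732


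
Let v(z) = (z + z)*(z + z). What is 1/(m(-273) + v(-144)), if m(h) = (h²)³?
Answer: 1/413976684820833 ≈ 2.4156e-15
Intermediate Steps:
m(h) = h⁶
v(z) = 4*z² (v(z) = (2*z)*(2*z) = 4*z²)
1/(m(-273) + v(-144)) = 1/((-273)⁶ + 4*(-144)²) = 1/(413976684737889 + 4*20736) = 1/(413976684737889 + 82944) = 1/413976684820833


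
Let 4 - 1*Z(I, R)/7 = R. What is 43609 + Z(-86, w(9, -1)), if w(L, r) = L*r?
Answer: 43700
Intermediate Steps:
Z(I, R) = 28 - 7*R
43609 + Z(-86, w(9, -1)) = 43609 + (28 - 63*(-1)) = 43609 + (28 - 7*(-9)) = 43609 + (28 + 63) = 43609 + 91 = 43700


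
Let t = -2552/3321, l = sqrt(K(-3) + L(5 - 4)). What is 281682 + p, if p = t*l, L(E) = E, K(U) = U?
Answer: 281682 - 2552*I*sqrt(2)/3321 ≈ 2.8168e+5 - 1.0867*I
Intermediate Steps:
l = I*sqrt(2) (l = sqrt(-3 + (5 - 4)) = sqrt(-3 + 1) = sqrt(-2) = I*sqrt(2) ≈ 1.4142*I)
t = -2552/3321 (t = -2552*1/3321 = -2552/3321 ≈ -0.76844)
p = -2552*I*sqrt(2)/3321 ≈ -1.0867*I
281682 + p = 281682 - 2552*I*sqrt(2)/3321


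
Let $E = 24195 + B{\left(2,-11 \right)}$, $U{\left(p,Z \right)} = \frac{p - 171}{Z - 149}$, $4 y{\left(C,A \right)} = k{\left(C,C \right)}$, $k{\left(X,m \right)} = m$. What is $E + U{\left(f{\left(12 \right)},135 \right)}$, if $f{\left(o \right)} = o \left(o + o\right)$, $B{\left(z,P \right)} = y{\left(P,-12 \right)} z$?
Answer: $\frac{169268}{7} \approx 24181.0$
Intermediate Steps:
$y{\left(C,A \right)} = \frac{C}{4}$
$B{\left(z,P \right)} = \frac{P z}{4}$ ($B{\left(z,P \right)} = \frac{P}{4} z = \frac{P z}{4}$)
$f{\left(o \right)} = 2 o^{2}$ ($f{\left(o \right)} = o 2 o = 2 o^{2}$)
$U{\left(p,Z \right)} = \frac{-171 + p}{-149 + Z}$
$E = \frac{48379}{2}$ ($E = 24195 + \frac{1}{4} \left(-11\right) 2 = 24195 - \frac{11}{2} = \frac{48379}{2} \approx 24190.0$)
$E + U{\left(f{\left(12 \right)},135 \right)} = \frac{48379}{2} + \frac{-171 + 2 \cdot 12^{2}}{-149 + 135} = \frac{48379}{2} + \frac{-171 + 2 \cdot 144}{-14} = \frac{48379}{2} - \frac{-171 + 288}{14} = \frac{48379}{2} - \frac{117}{14} = \frac{169268}{7}$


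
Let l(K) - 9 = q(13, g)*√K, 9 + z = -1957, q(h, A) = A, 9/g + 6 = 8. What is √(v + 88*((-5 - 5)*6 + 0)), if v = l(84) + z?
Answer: √(-7237 + 9*√21) ≈ 84.828*I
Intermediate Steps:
g = 9/2 (g = 9/(-6 + 8) = 9/2 ≈ 4.5000)
z = -1966 (z = -9 - 1957 = -1966)
l(K) = 9 + 9*√K/2
v = -1957 + 9*√21 (v = (9 + 9*√84/2) - 1966 = (9 + 9*(2*√21)/2) - 1966 = (9 + 9*√21) - 1966 = -1957 + 9*√21 ≈ -1915.8)
√(v + 88*((-5 - 5)*6 + 0)) = √((-1957 + 9*√21) + 88*((-5 - 5)*6 + 0)) = √((-1957 + 9*√21) + 88*(-10*6 + 0)) = √((-1957 + 9*√21) + 88*(-60 + 0)) = √((-1957 + 9*√21) + 88*(-60)) = √((-1957 + 9*√21) - 5280) = √(-7237 + 9*√21)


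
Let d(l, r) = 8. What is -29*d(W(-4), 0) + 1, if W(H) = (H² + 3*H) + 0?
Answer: -231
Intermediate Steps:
W(H) = H² + 3*H
-29*d(W(-4), 0) + 1 = -29*8 + 1 = -232 + 1 = -231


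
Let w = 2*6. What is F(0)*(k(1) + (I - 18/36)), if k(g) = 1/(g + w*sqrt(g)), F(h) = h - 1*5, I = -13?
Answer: 1745/26 ≈ 67.115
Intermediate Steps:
F(h) = -5 + h (F(h) = h - 5 = -5 + h)
w = 12
k(g) = 1/(g + 12*sqrt(g))
F(0)*(k(1) + (I - 18/36)) = (-5 + 0)*(1/(1 + 12*sqrt(1)) + (-13 - 18/36)) = -5*(1/(1 + 12*1) + (-13 - 18*1/36)) = -5*(1/(1 + 12) + (-13 - 1/2)) = -5*(1/13 - 27/2) = -5*(-349/26) = 1745/26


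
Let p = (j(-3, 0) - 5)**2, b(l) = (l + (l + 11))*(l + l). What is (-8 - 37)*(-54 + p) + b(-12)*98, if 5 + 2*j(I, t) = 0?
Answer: 121899/4 ≈ 30475.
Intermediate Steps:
j(I, t) = -5/2 (j(I, t) = -5/2 + (1/2)*0 = -5/2 + 0 = -5/2)
b(l) = 2*l*(11 + 2*l) (b(l) = (l + (11 + l))*(2*l) = (11 + 2*l)*(2*l) = 2*l*(11 + 2*l))
p = 225/4 (p = (-5/2 - 5)**2 = (-15/2)**2 = 225/4 ≈ 56.250)
(-8 - 37)*(-54 + p) + b(-12)*98 = (-8 - 37)*(-54 + 225/4) + (2*(-12)*(11 + 2*(-12)))*98 = -45*9/4 + (2*(-12)*(11 - 24))*98 = -405/4 + (2*(-12)*(-13))*98 = -405/4 + 312*98 = -405/4 + 30576 = 121899/4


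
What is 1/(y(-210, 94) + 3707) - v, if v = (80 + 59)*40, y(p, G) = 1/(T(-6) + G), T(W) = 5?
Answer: -2040486541/366994 ≈ -5560.0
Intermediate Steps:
y(p, G) = 1/(5 + G)
v = 5560 (v = 139*40 = 5560)
1/(y(-210, 94) + 3707) - v = 1/(1/(5 + 94) + 3707) - 1*5560 = 1/(1/99 + 3707) - 5560 = 1/(366994/99) - 5560 = 99/366994 - 5560 = -2040486541/366994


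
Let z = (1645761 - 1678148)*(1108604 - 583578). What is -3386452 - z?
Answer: 17000630610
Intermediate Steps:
z = -17004017062 (z = -32387*525026 = -17004017062)
-3386452 - z = -3386452 - 1*(-17004017062) = -3386452 + 17004017062 = 17000630610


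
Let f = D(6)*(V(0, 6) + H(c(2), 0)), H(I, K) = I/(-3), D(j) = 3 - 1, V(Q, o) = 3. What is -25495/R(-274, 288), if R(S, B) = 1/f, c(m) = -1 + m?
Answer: -407920/3 ≈ -1.3597e+5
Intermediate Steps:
D(j) = 2
H(I, K) = -I/3 (H(I, K) = I*(-⅓) = -I/3)
f = 16/3 (f = 2*(3 - (-1 + 2)/3) = 2*(3 - ⅓*1) = 2*(3 - ⅓) = 2*(8/3) = 16/3 ≈ 5.3333)
R(S, B) = 3/16 (R(S, B) = 1/(16/3) = 3/16)
-25495/R(-274, 288) = -25495/3/16 = -25495*16/3 = -407920/3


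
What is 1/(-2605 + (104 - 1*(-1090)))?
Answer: -1/1411 ≈ -0.00070872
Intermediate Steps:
1/(-2605 + (104 - 1*(-1090))) = 1/(-2605 + (104 + 1090)) = 1/(-2605 + 1194) = 1/(-1411) = -1/1411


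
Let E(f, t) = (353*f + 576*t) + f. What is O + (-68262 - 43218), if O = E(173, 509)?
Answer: 242946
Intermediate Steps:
E(f, t) = 354*f + 576*t
O = 354426 (O = 354*173 + 576*509 = 61242 + 293184 = 354426)
O + (-68262 - 43218) = 354426 + (-68262 - 43218) = 354426 - 111480 = 242946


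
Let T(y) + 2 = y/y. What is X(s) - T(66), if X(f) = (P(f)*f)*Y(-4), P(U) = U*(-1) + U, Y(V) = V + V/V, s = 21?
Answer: 1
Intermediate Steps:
Y(V) = 1 + V (Y(V) = V + 1 = 1 + V)
P(U) = 0 (P(U) = -U + U = 0)
T(y) = -1 (T(y) = -2 + y/y = -2 + 1 = -1)
X(f) = 0 (X(f) = (0*f)*(1 - 4) = 0*(-3) = 0)
X(s) - T(66) = 0 - 1*(-1) = 0 + 1 = 1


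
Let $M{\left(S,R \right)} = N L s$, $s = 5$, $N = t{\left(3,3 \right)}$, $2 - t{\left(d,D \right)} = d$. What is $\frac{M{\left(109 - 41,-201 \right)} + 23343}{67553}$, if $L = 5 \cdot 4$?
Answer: $\frac{23243}{67553} \approx 0.34407$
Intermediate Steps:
$L = 20$
$t{\left(d,D \right)} = 2 - d$
$N = -1$ ($N = 2 - 3 = -1$)
$M{\left(S,R \right)} = -100$ ($M{\left(S,R \right)} = \left(-1\right) 20 \cdot 5 = \left(-20\right) 5 = -100$)
$\frac{M{\left(109 - 41,-201 \right)} + 23343}{67553} = \frac{-100 + 23343}{67553} = 23243 \cdot \frac{1}{67553} = \frac{23243}{67553}$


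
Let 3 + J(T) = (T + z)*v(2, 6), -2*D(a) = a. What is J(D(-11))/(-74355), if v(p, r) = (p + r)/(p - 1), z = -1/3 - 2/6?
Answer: -107/223065 ≈ -0.00047968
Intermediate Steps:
z = -⅔ (z = -1*⅓ - 2*⅙ = -⅓ - ⅓ = -⅔ ≈ -0.66667)
v(p, r) = (p + r)/(-1 + p)
D(a) = -a/2
J(T) = -25/3 + 8*T (J(T) = -3 + (T - ⅔)*((2 + 6)/(-1 + 2)) = -3 + (-⅔ + T)*(8/1) = -3 + (-⅔ + T)*(1*8) = -3 + (-⅔ + T)*8 = -3 + (-16/3 + 8*T) = -25/3 + 8*T)
J(D(-11))/(-74355) = (-25/3 + 8*(-½*(-11)))/(-74355) = (-25/3 + 8*(11/2))*(-1/74355) = (-25/3 + 44)*(-1/74355) = (107/3)*(-1/74355) = -107/223065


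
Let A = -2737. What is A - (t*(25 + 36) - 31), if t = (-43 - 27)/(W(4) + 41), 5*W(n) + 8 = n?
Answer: -522556/201 ≈ -2599.8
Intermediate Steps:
W(n) = -8/5 + n/5
t = -350/201 (t = (-43 - 27)/((-8/5 + (1/5)*4) + 41) = -70/((-8/5 + 4/5) + 41) = -70/(-4/5 + 41) = -70/201/5 = -70*5/201 = -350/201 ≈ -1.7413)
A - (t*(25 + 36) - 31) = -2737 - (-350*(25 + 36)/201 - 31) = -2737 - (-350/201*61 - 31) = -2737 - (-21350/201 - 31) = -2737 - 1*(-27581/201) = -2737 + 27581/201 = -522556/201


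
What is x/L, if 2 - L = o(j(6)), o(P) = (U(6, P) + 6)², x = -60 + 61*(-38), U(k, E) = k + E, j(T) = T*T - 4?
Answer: 1189/967 ≈ 1.2296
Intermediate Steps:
j(T) = -4 + T² (j(T) = T² - 4 = -4 + T²)
U(k, E) = E + k
x = -2378 (x = -60 - 2318 = -2378)
o(P) = (12 + P)² (o(P) = ((P + 6) + 6)² = ((6 + P) + 6)² = (12 + P)²)
L = -1934 (L = 2 - (12 + (-4 + 6²))² = 2 - (12 + (-4 + 36))² = 2 - (12 + 32)² = 2 - 1*44² = 2 - 1*1936 = 2 - 1936 = -1934)
x/L = -2378/(-1934) = -2378*(-1/1934) = 1189/967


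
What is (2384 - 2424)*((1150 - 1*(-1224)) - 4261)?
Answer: 75480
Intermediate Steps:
(2384 - 2424)*((1150 - 1*(-1224)) - 4261) = -40*((1150 + 1224) - 4261) = -40*(2374 - 4261) = -40*(-1887) = 75480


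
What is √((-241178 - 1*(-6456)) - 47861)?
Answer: 7*I*√5767 ≈ 531.58*I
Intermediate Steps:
√((-241178 - 1*(-6456)) - 47861) = √((-241178 + 6456) - 47861) = √(-234722 - 47861) = √(-282583) = 7*I*√5767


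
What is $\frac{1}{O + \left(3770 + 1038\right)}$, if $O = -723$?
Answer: $\frac{1}{4085} \approx 0.0002448$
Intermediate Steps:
$\frac{1}{O + \left(3770 + 1038\right)} = \frac{1}{-723 + \left(3770 + 1038\right)} = \frac{1}{-723 + 4808} = \frac{1}{4085}$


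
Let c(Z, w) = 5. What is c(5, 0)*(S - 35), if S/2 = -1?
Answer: -185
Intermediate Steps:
S = -2 (S = 2*(-1) = -2)
c(5, 0)*(S - 35) = 5*(-2 - 35) = 5*(-37) = -185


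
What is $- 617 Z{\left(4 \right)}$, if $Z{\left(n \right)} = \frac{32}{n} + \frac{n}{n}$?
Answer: $-5553$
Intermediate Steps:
$Z{\left(n \right)} = 1 + \frac{32}{n}$ ($Z{\left(n \right)} = \frac{32}{n} + 1 = 1 + \frac{32}{n}$)
$- 617 Z{\left(4 \right)} = - 617 \frac{32 + 4}{4} = - 617 \cdot \frac{1}{4} \cdot 36 = \left(-617\right) 9 = -5553$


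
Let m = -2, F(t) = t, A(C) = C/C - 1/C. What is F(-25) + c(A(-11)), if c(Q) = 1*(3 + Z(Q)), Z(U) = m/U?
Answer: -143/6 ≈ -23.833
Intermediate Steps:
A(C) = 1 - 1/C
Z(U) = -2/U
c(Q) = 3 - 2/Q (c(Q) = 1*(3 - 2/Q) = 3 - 2/Q)
F(-25) + c(A(-11)) = -25 + (3 - 2*(-11/(-1 - 11))) = -25 + (3 - 2/((-1/11*(-12)))) = -25 + (3 - 2/12/11) = -25 + (3 - 2*11/12) = -25 + (3 - 11/6) = -25 + 7/6 = -143/6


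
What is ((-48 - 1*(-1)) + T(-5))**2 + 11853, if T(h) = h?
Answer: 14557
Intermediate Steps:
((-48 - 1*(-1)) + T(-5))**2 + 11853 = ((-48 - 1*(-1)) - 5)**2 + 11853 = ((-48 + 1) - 5)**2 + 11853 = (-47 - 5)**2 + 11853 = (-52)**2 + 11853 = 2704 + 11853 = 14557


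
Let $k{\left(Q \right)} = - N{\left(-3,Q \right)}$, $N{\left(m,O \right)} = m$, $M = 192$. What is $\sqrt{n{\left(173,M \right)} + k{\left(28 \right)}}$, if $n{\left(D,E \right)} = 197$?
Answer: $10 \sqrt{2} \approx 14.142$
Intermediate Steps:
$k{\left(Q \right)} = 3$ ($k{\left(Q \right)} = \left(-1\right) \left(-3\right) = 3$)
$\sqrt{n{\left(173,M \right)} + k{\left(28 \right)}} = \sqrt{197 + 3} = \sqrt{200} = 10 \sqrt{2}$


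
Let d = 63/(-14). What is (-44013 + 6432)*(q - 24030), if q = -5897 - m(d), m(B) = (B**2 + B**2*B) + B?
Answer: 8974831353/8 ≈ 1.1219e+9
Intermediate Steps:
d = -9/2 (d = 63*(-1/14) = -9/2 ≈ -4.5000)
m(B) = B + B**2 + B**3 (m(B) = (B**2 + B**3) + B = B + B**2 + B**3)
q = -46573/8 (q = -5897 - (-9)*(1 - 9/2 + (-9/2)**2)/2 = -5897 - (-9)*(1 - 9/2 + 81/4)/2 = -5897 - (-9)*67/(2*4) = -5897 - 1*(-603/8) = -5897 + 603/8 = -46573/8 ≈ -5821.6)
(-44013 + 6432)*(q - 24030) = (-44013 + 6432)*(-46573/8 - 24030) = -37581*(-238813/8) = 8974831353/8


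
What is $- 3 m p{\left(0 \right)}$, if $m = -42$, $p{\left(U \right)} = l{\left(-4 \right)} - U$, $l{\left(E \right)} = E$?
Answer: $-504$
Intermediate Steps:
$p{\left(U \right)} = -4 - U$
$- 3 m p{\left(0 \right)} = \left(-3\right) \left(-42\right) \left(-4 - 0\right) = 126 \left(-4 + 0\right) = 126 \left(-4\right) = -504$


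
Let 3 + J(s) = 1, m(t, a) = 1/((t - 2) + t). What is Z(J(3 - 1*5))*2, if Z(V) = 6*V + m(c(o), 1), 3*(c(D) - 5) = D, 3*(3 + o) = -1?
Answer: -615/26 ≈ -23.654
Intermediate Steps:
o = -10/3 (o = -3 + (1/3)*(-1) = -3 - 1/3 = -10/3 ≈ -3.3333)
c(D) = 5 + D/3
m(t, a) = 1/(-2 + 2*t) (m(t, a) = 1/((-2 + t) + t) = 1/(-2 + 2*t))
J(s) = -2 (J(s) = -3 + 1 = -2)
Z(V) = 9/52 + 6*V (Z(V) = 6*V + 1/(2*(-1 + (5 + (1/3)*(-10/3)))) = 6*V + 1/(2*(-1 + (5 - 10/9))) = 6*V + 1/(2*(-1 + 35/9)) = 6*V + 1/(2*(26/9)) = 6*V + (1/2)*(9/26) = 6*V + 9/52 = 9/52 + 6*V)
Z(J(3 - 1*5))*2 = (9/52 + 6*(-2))*2 = (9/52 - 12)*2 = -615/52*2 = -615/26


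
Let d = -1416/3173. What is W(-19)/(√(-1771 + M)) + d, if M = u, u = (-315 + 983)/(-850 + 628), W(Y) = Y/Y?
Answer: -1416/3173 - I*√21857565/196915 ≈ -0.44627 - 0.023742*I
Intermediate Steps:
W(Y) = 1
u = -334/111 (u = 668/(-222) = 668*(-1/222) = -334/111 ≈ -3.0090)
M = -334/111 ≈ -3.0090
d = -1416/3173 (d = -1416*1/3173 = -1416/3173 ≈ -0.44627)
W(-19)/(√(-1771 + M)) + d = 1/√(-1771 - 334/111) - 1416/3173 = 1/√(-196915/111) - 1416/3173 = 1/(I*√21857565/111) - 1416/3173 = 1*(-I*√21857565/196915) - 1416/3173 = -I*√21857565/196915 - 1416/3173 = -1416/3173 - I*√21857565/196915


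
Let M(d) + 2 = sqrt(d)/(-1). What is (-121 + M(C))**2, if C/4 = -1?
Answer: 15125 + 492*I ≈ 15125.0 + 492.0*I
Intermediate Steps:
C = -4 (C = 4*(-1) = -4)
M(d) = -2 - sqrt(d) (M(d) = -2 + sqrt(d)/(-1) = -2 - sqrt(d))
(-121 + M(C))**2 = (-121 + (-2 - sqrt(-4)))**2 = (-121 + (-2 - 2*I))**2 = (-123 - 2*I)**2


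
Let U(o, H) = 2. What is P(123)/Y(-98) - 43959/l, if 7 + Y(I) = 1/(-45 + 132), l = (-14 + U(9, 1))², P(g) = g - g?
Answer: -14653/48 ≈ -305.27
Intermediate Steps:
P(g) = 0
l = 144 (l = (-14 + 2)² = (-12)² = 144)
Y(I) = -608/87 (Y(I) = -7 + 1/(-45 + 132) = -7 + 1/87 = -608/87)
P(123)/Y(-98) - 43959/l = 0/(-608/87) - 43959/144 = 0*(-87/608) - 43959*1/144 = 0 - 14653/48 = -14653/48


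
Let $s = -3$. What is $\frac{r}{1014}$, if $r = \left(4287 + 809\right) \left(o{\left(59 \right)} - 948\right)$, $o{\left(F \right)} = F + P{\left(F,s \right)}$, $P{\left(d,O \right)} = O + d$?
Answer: $- \frac{163268}{39} \approx -4186.4$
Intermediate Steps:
$o{\left(F \right)} = -3 + 2 F$ ($o{\left(F \right)} = F + \left(-3 + F\right) = -3 + 2 F$)
$r = -4244968$ ($r = \left(4287 + 809\right) \left(\left(-3 + 2 \cdot 59\right) - 948\right) = 5096 \left(\left(-3 + 118\right) - 948\right) = 5096 \left(115 - 948\right) = 5096 \left(-833\right) = -4244968$)
$\frac{r}{1014} = - \frac{4244968}{1014} = \left(-4244968\right) \frac{1}{1014} = - \frac{163268}{39}$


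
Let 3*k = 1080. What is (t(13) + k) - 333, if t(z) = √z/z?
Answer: 27 + √13/13 ≈ 27.277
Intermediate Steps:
k = 360 (k = (⅓)*1080 = 360)
t(z) = z^(-½)
(t(13) + k) - 333 = (13^(-½) + 360) - 333 = (√13/13 + 360) - 333 = (360 + √13/13) - 333 = 27 + √13/13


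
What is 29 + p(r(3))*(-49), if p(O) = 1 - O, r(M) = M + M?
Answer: 274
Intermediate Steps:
r(M) = 2*M
29 + p(r(3))*(-49) = 29 + (1 - 2*3)*(-49) = 29 + (1 - 1*6)*(-49) = 29 + (1 - 6)*(-49) = 29 - 5*(-49) = 29 + 245 = 274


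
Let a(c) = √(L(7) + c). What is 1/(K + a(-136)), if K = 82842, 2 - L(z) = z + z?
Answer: 41421/3431398556 - I*√37/3431398556 ≈ 1.2071e-5 - 1.7727e-9*I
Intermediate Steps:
L(z) = 2 - 2*z (L(z) = 2 - (z + z) = 2 - 2*z)
a(c) = √(-12 + c) (a(c) = √((2 - 2*7) + c) = √((2 - 14) + c) = √(-12 + c))
1/(K + a(-136)) = 1/(82842 + √(-12 - 136)) = 1/(82842 + √(-148)) = 1/(82842 + 2*I*√37)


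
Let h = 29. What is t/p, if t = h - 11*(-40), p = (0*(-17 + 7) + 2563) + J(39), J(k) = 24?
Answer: 469/2587 ≈ 0.18129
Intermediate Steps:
p = 2587 (p = (0*(-17 + 7) + 2563) + 24 = (0*(-10) + 2563) + 24 = (0 + 2563) + 24 = 2563 + 24 = 2587)
t = 469 (t = 29 - 11*(-40) = 29 + 440 = 469)
t/p = 469/2587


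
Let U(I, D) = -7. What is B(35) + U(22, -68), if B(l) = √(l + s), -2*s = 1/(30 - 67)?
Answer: -7 + √191734/74 ≈ -1.0828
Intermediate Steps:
s = 1/74 (s = -1/(2*(30 - 67)) = -½/(-37) = -½*(-1/37) = 1/74 ≈ 0.013514)
B(l) = √(1/74 + l) (B(l) = √(l + 1/74) = √(1/74 + l))
B(35) + U(22, -68) = √(74 + 5476*35)/74 - 7 = √(74 + 191660)/74 - 7 = √191734/74 - 7 = -7 + √191734/74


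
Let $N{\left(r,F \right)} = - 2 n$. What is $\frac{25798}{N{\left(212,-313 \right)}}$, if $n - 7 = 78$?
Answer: $- \frac{12899}{85} \approx -151.75$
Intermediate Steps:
$n = 85$ ($n = 7 + 78 = 85$)
$N{\left(r,F \right)} = -170$ ($N{\left(r,F \right)} = \left(-2\right) 85 = -170$)
$\frac{25798}{N{\left(212,-313 \right)}} = \frac{25798}{-170} = 25798 \left(- \frac{1}{170}\right) = - \frac{12899}{85}$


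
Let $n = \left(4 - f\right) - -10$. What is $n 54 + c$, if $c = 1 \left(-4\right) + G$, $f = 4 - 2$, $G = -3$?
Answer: $641$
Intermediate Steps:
$f = 2$
$c = -7$ ($c = 1 \left(-4\right) - 3 = -4 - 3 = -7$)
$n = 12$ ($n = \left(4 - 2\right) - -10 = \left(4 - 2\right) + 10 = 2 + 10 = 12$)
$n 54 + c = 12 \cdot 54 - 7 = 648 - 7 = 641$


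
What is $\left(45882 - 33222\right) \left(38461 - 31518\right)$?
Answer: $87898380$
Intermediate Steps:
$\left(45882 - 33222\right) \left(38461 - 31518\right) = 12660 \cdot 6943 = 87898380$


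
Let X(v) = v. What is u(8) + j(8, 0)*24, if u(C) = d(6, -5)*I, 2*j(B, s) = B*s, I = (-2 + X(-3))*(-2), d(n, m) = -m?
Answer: 50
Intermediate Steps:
I = 10 (I = (-2 - 3)*(-2) = -5*(-2) = 10)
j(B, s) = B*s/2 (j(B, s) = (B*s)/2 = B*s/2)
u(C) = 50 (u(C) = -1*(-5)*10 = 5*10 = 50)
u(8) + j(8, 0)*24 = 50 + ((½)*8*0)*24 = 50 + 0*24 = 50 + 0 = 50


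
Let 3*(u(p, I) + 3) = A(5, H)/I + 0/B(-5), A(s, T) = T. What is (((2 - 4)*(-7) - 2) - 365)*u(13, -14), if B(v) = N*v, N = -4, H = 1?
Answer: 44831/42 ≈ 1067.4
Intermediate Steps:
B(v) = -4*v
u(p, I) = -3 + 1/(3*I) (u(p, I) = -3 + (1/I + 0/((-4*(-5))))/3 = -3 + (1/I + 0/20)/3 = -3 + (1/I + 0*(1/20))/3 = -3 + (1/I + 0)/3 = -3 + 1/(3*I))
(((2 - 4)*(-7) - 2) - 365)*u(13, -14) = (((2 - 4)*(-7) - 2) - 365)*(-3 + (⅓)/(-14)) = ((-2*(-7) - 2) - 365)*(-3 + (⅓)*(-1/14)) = ((14 - 2) - 365)*(-3 - 1/42) = (12 - 365)*(-127/42) = -353*(-127/42) = 44831/42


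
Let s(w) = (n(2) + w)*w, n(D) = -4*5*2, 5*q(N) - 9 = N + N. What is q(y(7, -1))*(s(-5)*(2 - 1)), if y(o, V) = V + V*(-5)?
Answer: 765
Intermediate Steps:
y(o, V) = -4*V (y(o, V) = V - 5*V = -4*V)
q(N) = 9/5 + 2*N/5 (q(N) = 9/5 + (N + N)/5 = 9/5 + (2*N)/5 = 9/5 + 2*N/5)
n(D) = -40 (n(D) = -20*2 = -40)
s(w) = w*(-40 + w) (s(w) = (-40 + w)*w = w*(-40 + w))
q(y(7, -1))*(s(-5)*(2 - 1)) = (9/5 + 2*(-4*(-1))/5)*((-5*(-40 - 5))*(2 - 1)) = (9/5 + (⅖)*4)*(-5*(-45)*1) = (9/5 + 8/5)*(225*1) = (17/5)*225 = 765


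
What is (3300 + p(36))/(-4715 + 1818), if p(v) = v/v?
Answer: -3301/2897 ≈ -1.1395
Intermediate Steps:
p(v) = 1
(3300 + p(36))/(-4715 + 1818) = (3300 + 1)/(-4715 + 1818) = 3301/(-2897) = 3301*(-1/2897) = -3301/2897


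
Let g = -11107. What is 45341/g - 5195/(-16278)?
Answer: -680359933/180799746 ≈ -3.7631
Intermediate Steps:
45341/g - 5195/(-16278) = 45341/(-11107) - 5195/(-16278) = 45341*(-1/11107) - 5195*(-1/16278) = -45341/11107 + 5195/16278 = -680359933/180799746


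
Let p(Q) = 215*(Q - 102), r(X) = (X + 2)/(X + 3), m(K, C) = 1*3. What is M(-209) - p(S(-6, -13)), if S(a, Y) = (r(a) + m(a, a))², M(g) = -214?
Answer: 159109/9 ≈ 17679.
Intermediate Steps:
m(K, C) = 3
r(X) = (2 + X)/(3 + X)
S(a, Y) = (3 + (2 + a)/(3 + a))² (S(a, Y) = ((2 + a)/(3 + a) + 3)² = (3 + (2 + a)/(3 + a))²)
p(Q) = -21930 + 215*Q (p(Q) = 215*(-102 + Q) = -21930 + 215*Q)
M(-209) - p(S(-6, -13)) = -214 - (-21930 + 215*((11 + 4*(-6))²/(3 - 6)²)) = -214 - (-21930 + 215*((11 - 24)²/(-3)²)) = -214 - (-21930 + 215*((⅑)*(-13)²)) = -214 - (-21930 + 215*((⅑)*169)) = -214 - (-21930 + 215*(169/9)) = -214 - (-21930 + 36335/9) = -214 - 1*(-161035/9) = -214 + 161035/9 = 159109/9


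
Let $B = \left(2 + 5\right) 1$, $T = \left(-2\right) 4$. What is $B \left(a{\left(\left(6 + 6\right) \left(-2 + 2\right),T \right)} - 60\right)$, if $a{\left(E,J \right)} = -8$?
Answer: $-476$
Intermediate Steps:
$T = -8$
$B = 7$ ($B = 7 \cdot 1 = 7$)
$B \left(a{\left(\left(6 + 6\right) \left(-2 + 2\right),T \right)} - 60\right) = 7 \left(-8 - 60\right) = 7 \left(-68\right) = -476$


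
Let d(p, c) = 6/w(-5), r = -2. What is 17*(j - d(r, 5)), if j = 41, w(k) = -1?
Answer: 799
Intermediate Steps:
d(p, c) = -6 (d(p, c) = 6/(-1) = 6*(-1) = -6)
17*(j - d(r, 5)) = 17*(41 - 1*(-6)) = 17*(41 + 6) = 17*47 = 799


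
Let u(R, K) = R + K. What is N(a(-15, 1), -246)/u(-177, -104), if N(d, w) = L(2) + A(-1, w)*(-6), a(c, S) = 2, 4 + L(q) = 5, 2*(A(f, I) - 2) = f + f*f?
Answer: 11/281 ≈ 0.039146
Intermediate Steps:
A(f, I) = 2 + f/2 + f²/2 (A(f, I) = 2 + (f + f*f)/2 = 2 + (f + f²)/2 = 2 + (f/2 + f²/2) = 2 + f/2 + f²/2)
L(q) = 1 (L(q) = -4 + 5 = 1)
N(d, w) = -11 (N(d, w) = 1 + (2 + (½)*(-1) + (½)*(-1)²)*(-6) = 1 + (2 - ½ + (½)*1)*(-6) = 1 + (2 - ½ + ½)*(-6) = 1 + 2*(-6) = 1 - 12 = -11)
u(R, K) = K + R
N(a(-15, 1), -246)/u(-177, -104) = -11/(-104 - 177) = -11/(-281) = -11*(-1/281) = 11/281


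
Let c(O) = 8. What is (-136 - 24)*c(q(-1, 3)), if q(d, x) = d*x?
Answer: -1280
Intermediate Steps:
(-136 - 24)*c(q(-1, 3)) = (-136 - 24)*8 = -160*8 = -1280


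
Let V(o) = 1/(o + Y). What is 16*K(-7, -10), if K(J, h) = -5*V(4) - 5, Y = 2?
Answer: -280/3 ≈ -93.333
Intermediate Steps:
V(o) = 1/(2 + o) (V(o) = 1/(o + 2) = 1/(2 + o))
K(J, h) = -35/6 (K(J, h) = -5/(2 + 4) - 5 = -5/6 - 5 = -35/6)
16*K(-7, -10) = 16*(-35/6) = -280/3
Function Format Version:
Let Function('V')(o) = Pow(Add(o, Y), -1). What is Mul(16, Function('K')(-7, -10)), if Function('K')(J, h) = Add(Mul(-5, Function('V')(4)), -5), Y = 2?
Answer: Rational(-280, 3) ≈ -93.333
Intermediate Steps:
Function('V')(o) = Pow(Add(2, o), -1) (Function('V')(o) = Pow(Add(o, 2), -1) = Pow(Add(2, o), -1))
Function('K')(J, h) = Rational(-35, 6) (Function('K')(J, h) = Add(Mul(-5, Pow(Add(2, 4), -1)), -5) = Add(Mul(-5, Pow(6, -1)), -5) = Add(Mul(-5, Rational(1, 6)), -5) = Add(Rational(-5, 6), -5) = Rational(-35, 6))
Mul(16, Function('K')(-7, -10)) = Mul(16, Rational(-35, 6)) = Rational(-280, 3)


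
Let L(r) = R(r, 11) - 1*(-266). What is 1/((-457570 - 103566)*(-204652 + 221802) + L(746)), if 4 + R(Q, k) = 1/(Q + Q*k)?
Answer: -8952/86149412099375 ≈ -1.0391e-10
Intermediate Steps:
R(Q, k) = -4 + 1/(Q + Q*k)
L(r) = 266 + (1 - 48*r)/(12*r) (L(r) = (1 - 4*r - 4*r*11)/(r*(1 + 11)) - 1*(-266) = (1 - 4*r - 44*r)/(r*12) + 266 = (1/12)*(1 - 48*r)/r + 266 = (1 - 48*r)/(12*r) + 266 = 266 + (1 - 48*r)/(12*r))
1/((-457570 - 103566)*(-204652 + 221802) + L(746)) = 1/((-457570 - 103566)*(-204652 + 221802) + (262 + (1/12)/746)) = 1/(-561136*17150 + (262 + (1/12)*(1/746))) = 1/(-9623482400 + (262 + 1/8952)) = 1/(-9623482400 + 2345425/8952) = 1/(-86149412099375/8952) = -8952/86149412099375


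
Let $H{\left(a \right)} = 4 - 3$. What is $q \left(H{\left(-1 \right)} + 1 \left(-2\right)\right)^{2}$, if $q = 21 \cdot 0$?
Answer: $0$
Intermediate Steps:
$H{\left(a \right)} = 1$ ($H{\left(a \right)} = 4 - 3 = 1$)
$q = 0$
$q \left(H{\left(-1 \right)} + 1 \left(-2\right)\right)^{2} = 0 \left(1 + 1 \left(-2\right)\right)^{2} = 0 \left(1 - 2\right)^{2} = 0 \left(-1\right)^{2} = 0 \cdot 1 = 0$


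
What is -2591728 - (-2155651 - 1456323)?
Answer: 1020246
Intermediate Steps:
-2591728 - (-2155651 - 1456323) = -2591728 - 1*(-3611974) = -2591728 + 3611974 = 1020246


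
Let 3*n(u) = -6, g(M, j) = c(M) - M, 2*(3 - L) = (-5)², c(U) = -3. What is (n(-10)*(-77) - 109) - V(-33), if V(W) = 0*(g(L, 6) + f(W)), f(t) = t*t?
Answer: 45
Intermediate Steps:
L = -19/2 (L = 3 - ½*(-5)² = 3 - ½*25 = 3 - 25/2 = -19/2 ≈ -9.5000)
g(M, j) = -3 - M
n(u) = -2 (n(u) = (⅓)*(-6) = -2)
f(t) = t²
V(W) = 0 (V(W) = 0*((-3 - 1*(-19/2)) + W²) = 0*((-3 + 19/2) + W²) = 0*(13/2 + W²) = 0)
(n(-10)*(-77) - 109) - V(-33) = (-2*(-77) - 109) - 1*0 = (154 - 109) + 0 = 45 + 0 = 45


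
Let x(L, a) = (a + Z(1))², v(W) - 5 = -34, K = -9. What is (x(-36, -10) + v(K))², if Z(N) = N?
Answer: 2704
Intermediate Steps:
v(W) = -29 (v(W) = 5 - 34 = -29)
x(L, a) = (1 + a)² (x(L, a) = (a + 1)² = (1 + a)²)
(x(-36, -10) + v(K))² = ((1 - 10)² - 29)² = ((-9)² - 29)² = (81 - 29)² = 52² = 2704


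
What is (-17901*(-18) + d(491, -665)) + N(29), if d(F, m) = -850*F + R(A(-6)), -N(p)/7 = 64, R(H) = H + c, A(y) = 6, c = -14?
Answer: -95588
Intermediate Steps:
R(H) = -14 + H (R(H) = H - 14 = -14 + H)
N(p) = -448 (N(p) = -7*64 = -448)
d(F, m) = -8 - 850*F (d(F, m) = -850*F + (-14 + 6) = -850*F - 8 = -8 - 850*F)
(-17901*(-18) + d(491, -665)) + N(29) = (-17901*(-18) + (-8 - 850*491)) - 448 = (322218 + (-8 - 417350)) - 448 = (322218 - 417358) - 448 = -95140 - 448 = -95588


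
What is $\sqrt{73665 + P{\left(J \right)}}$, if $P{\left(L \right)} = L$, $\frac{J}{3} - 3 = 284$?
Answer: $\sqrt{74526} \approx 272.99$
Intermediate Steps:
$J = 861$ ($J = 9 + 3 \cdot 284 = 9 + 852 = 861$)
$\sqrt{73665 + P{\left(J \right)}} = \sqrt{73665 + 861} = \sqrt{74526}$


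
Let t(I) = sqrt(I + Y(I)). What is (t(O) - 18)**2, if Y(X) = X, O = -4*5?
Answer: 284 - 72*I*sqrt(10) ≈ 284.0 - 227.68*I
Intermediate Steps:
O = -20
t(I) = sqrt(2)*sqrt(I) (t(I) = sqrt(I + I) = sqrt(2*I) = sqrt(2)*sqrt(I))
(t(O) - 18)**2 = (sqrt(2)*sqrt(-20) - 18)**2 = (sqrt(2)*(2*I*sqrt(5)) - 18)**2 = (2*I*sqrt(10) - 18)**2 = (-18 + 2*I*sqrt(10))**2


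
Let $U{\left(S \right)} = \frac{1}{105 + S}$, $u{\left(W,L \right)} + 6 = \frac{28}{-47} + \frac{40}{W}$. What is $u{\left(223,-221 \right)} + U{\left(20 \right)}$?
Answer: $- \frac{8395769}{1310125} \approx -6.4084$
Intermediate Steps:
$u{\left(W,L \right)} = - \frac{310}{47} + \frac{40}{W}$ ($u{\left(W,L \right)} = -6 + \left(\frac{28}{-47} + \frac{40}{W}\right) = -6 + \left(28 \left(- \frac{1}{47}\right) + \frac{40}{W}\right) = -6 - \left(\frac{28}{47} - \frac{40}{W}\right) = - \frac{310}{47} + \frac{40}{W}$)
$u{\left(223,-221 \right)} + U{\left(20 \right)} = \left(- \frac{310}{47} + \frac{40}{223}\right) + \frac{1}{105 + 20} = \left(- \frac{310}{47} + 40 \cdot \frac{1}{223}\right) + \frac{1}{125} = \left(- \frac{310}{47} + \frac{40}{223}\right) + \frac{1}{125} = - \frac{67250}{10481} + \frac{1}{125} = - \frac{8395769}{1310125}$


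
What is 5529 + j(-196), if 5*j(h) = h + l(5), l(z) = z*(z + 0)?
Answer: 27474/5 ≈ 5494.8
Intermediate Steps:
l(z) = z² (l(z) = z*z = z²)
j(h) = 5 + h/5 (j(h) = (h + 5²)/5 = (h + 25)/5 = (25 + h)/5 = 5 + h/5)
5529 + j(-196) = 5529 + (5 + (⅕)*(-196)) = 5529 + (5 - 196/5) = 5529 - 171/5 = 27474/5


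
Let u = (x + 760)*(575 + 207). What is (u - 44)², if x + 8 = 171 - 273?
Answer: 258324161536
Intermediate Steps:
x = -110 (x = -8 + (171 - 273) = -8 - 102 = -110)
u = 508300 (u = (-110 + 760)*(575 + 207) = 650*782 = 508300)
(u - 44)² = (508300 - 44)² = 508256² = 258324161536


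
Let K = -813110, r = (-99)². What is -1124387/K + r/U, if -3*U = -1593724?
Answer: 82539564569/58903314620 ≈ 1.4013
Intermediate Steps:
r = 9801
U = 1593724/3 (U = -⅓*(-1593724) = 1593724/3 ≈ 5.3124e+5)
-1124387/K + r/U = -1124387/(-813110) + 9801/(1593724/3) = -1124387*(-1/813110) + 9801*(3/1593724) = 1124387/813110 + 2673/144884 = 82539564569/58903314620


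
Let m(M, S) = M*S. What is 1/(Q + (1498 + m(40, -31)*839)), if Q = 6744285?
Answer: 1/5705423 ≈ 1.7527e-7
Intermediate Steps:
1/(Q + (1498 + m(40, -31)*839)) = 1/(6744285 + (1498 + (40*(-31))*839)) = 1/(6744285 + (1498 - 1240*839)) = 1/(6744285 + (1498 - 1040360)) = 1/(6744285 - 1038862) = 1/5705423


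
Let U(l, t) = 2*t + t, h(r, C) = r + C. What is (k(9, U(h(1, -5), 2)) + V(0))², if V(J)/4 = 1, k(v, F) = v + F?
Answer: 361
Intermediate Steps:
h(r, C) = C + r
U(l, t) = 3*t
k(v, F) = F + v
V(J) = 4 (V(J) = 4*1 = 4)
(k(9, U(h(1, -5), 2)) + V(0))² = ((3*2 + 9) + 4)² = ((6 + 9) + 4)² = (15 + 4)² = 19² = 361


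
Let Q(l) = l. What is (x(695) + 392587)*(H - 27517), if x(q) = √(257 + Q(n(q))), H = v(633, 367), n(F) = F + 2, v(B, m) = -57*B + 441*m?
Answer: 38571280163 + 294747*√106 ≈ 3.8574e+10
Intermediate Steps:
n(F) = 2 + F
H = 125766 (H = -57*633 + 441*367 = -36081 + 161847 = 125766)
x(q) = √(259 + q) (x(q) = √(257 + (2 + q)) = √(259 + q))
(x(695) + 392587)*(H - 27517) = (√(259 + 695) + 392587)*(125766 - 27517) = (√954 + 392587)*98249 = (3*√106 + 392587)*98249 = (392587 + 3*√106)*98249 = 38571280163 + 294747*√106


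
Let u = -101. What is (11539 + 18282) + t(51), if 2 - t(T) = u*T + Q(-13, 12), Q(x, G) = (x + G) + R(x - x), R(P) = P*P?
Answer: 34975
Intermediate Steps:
R(P) = P²
Q(x, G) = G + x (Q(x, G) = (x + G) + (x - x)² = (G + x) + 0² = (G + x) + 0 = G + x)
t(T) = 3 + 101*T (t(T) = 2 - (-101*T + (12 - 13)) = 2 - (-101*T - 1) = 2 - (-1 - 101*T) = 2 + (1 + 101*T) = 3 + 101*T)
(11539 + 18282) + t(51) = (11539 + 18282) + (3 + 101*51) = 29821 + (3 + 5151) = 29821 + 5154 = 34975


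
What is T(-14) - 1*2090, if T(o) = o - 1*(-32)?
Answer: -2072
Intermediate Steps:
T(o) = 32 + o (T(o) = o + 32 = 32 + o)
T(-14) - 1*2090 = (32 - 14) - 1*2090 = 18 - 2090 = -2072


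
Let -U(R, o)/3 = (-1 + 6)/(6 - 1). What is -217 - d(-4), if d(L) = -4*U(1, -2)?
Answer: -229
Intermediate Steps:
U(R, o) = -3 (U(R, o) = -3*(-1 + 6)/(6 - 1) = -15/5 = -3*1 = -3)
d(L) = 12 (d(L) = -4*(-3) = 12)
-217 - d(-4) = -217 - 1*12 = -217 - 12 = -229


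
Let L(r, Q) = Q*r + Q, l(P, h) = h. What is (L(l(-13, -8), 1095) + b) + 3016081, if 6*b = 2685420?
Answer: 3455986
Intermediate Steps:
b = 447570 (b = (⅙)*2685420 = 447570)
L(r, Q) = Q + Q*r
(L(l(-13, -8), 1095) + b) + 3016081 = (1095*(1 - 8) + 447570) + 3016081 = (1095*(-7) + 447570) + 3016081 = (-7665 + 447570) + 3016081 = 439905 + 3016081 = 3455986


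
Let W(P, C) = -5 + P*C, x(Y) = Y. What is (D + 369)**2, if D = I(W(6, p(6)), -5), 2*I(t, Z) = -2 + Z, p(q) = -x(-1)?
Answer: 534361/4 ≈ 1.3359e+5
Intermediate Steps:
p(q) = 1 (p(q) = -1*(-1) = 1)
W(P, C) = -5 + C*P
I(t, Z) = -1 + Z/2 (I(t, Z) = (-2 + Z)/2 = -1 + Z/2)
D = -7/2 (D = -1 + (1/2)*(-5) = -1 - 5/2 = -7/2 ≈ -3.5000)
(D + 369)**2 = (-7/2 + 369)**2 = (731/2)**2 = 534361/4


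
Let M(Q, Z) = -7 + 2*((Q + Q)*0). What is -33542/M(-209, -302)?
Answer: 33542/7 ≈ 4791.7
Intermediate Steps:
M(Q, Z) = -7 (M(Q, Z) = -7 + 2*((2*Q)*0) = -7 + 2*0 = -7 + 0 = -7)
-33542/M(-209, -302) = -33542/(-7) = -33542*(-⅐) = 33542/7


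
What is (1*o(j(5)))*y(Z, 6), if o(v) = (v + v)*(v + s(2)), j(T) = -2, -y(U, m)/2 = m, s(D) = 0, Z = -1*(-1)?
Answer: -96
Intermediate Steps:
Z = 1
y(U, m) = -2*m
o(v) = 2*v**2 (o(v) = (v + v)*(v + 0) = (2*v)*v = 2*v**2)
(1*o(j(5)))*y(Z, 6) = (1*(2*(-2)**2))*(-2*6) = (1*(2*4))*(-12) = (1*8)*(-12) = 8*(-12) = -96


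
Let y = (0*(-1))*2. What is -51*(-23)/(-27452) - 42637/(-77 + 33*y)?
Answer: 167197229/301972 ≈ 553.68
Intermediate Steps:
y = 0 (y = 0*2 = 0)
-51*(-23)/(-27452) - 42637/(-77 + 33*y) = -51*(-23)/(-27452) - 42637/(-77 + 33*0) = 1173*(-1/27452) - 42637/(-77 + 0) = -1173/27452 - 42637/(-77) = -1173/27452 - 42637*(-1/77) = -1173/27452 + 6091/11 = 167197229/301972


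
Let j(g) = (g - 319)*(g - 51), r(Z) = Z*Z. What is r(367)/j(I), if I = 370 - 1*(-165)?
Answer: 134689/104544 ≈ 1.2883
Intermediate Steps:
r(Z) = Z²
I = 535 (I = 370 + 165 = 535)
j(g) = (-319 + g)*(-51 + g)
r(367)/j(I) = 367²/(16269 + 535² - 370*535) = 134689/(16269 + 286225 - 197950) = 134689/104544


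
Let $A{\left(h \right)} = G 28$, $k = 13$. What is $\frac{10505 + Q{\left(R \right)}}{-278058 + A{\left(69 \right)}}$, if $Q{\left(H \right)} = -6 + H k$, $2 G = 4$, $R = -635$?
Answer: $- \frac{1122}{139001} \approx -0.0080719$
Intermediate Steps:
$G = 2$ ($G = \frac{1}{2} \cdot 4 = 2$)
$Q{\left(H \right)} = -6 + 13 H$ ($Q{\left(H \right)} = -6 + H 13 = -6 + 13 H$)
$A{\left(h \right)} = 56$ ($A{\left(h \right)} = 2 \cdot 28 = 56$)
$\frac{10505 + Q{\left(R \right)}}{-278058 + A{\left(69 \right)}} = \frac{10505 + \left(-6 + 13 \left(-635\right)\right)}{-278058 + 56} = \frac{10505 - 8261}{-278002} = \left(10505 - 8261\right) \left(- \frac{1}{278002}\right) = 2244 \left(- \frac{1}{278002}\right) = - \frac{1122}{139001}$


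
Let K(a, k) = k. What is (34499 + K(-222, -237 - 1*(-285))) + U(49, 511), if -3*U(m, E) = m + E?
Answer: 103081/3 ≈ 34360.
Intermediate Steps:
U(m, E) = -E/3 - m/3 (U(m, E) = -(m + E)/3 = -(E + m)/3 = -E/3 - m/3)
(34499 + K(-222, -237 - 1*(-285))) + U(49, 511) = (34499 + (-237 - 1*(-285))) + (-⅓*511 - ⅓*49) = (34499 + (-237 + 285)) + (-511/3 - 49/3) = (34499 + 48) - 560/3 = 34547 - 560/3 = 103081/3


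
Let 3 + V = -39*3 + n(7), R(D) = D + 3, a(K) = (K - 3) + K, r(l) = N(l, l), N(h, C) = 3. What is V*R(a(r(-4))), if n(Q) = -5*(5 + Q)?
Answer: -1080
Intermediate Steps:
r(l) = 3
a(K) = -3 + 2*K (a(K) = (-3 + K) + K = -3 + 2*K)
R(D) = 3 + D
n(Q) = -25 - 5*Q
V = -180 (V = -3 + (-39*3 + (-25 - 5*7)) = -3 + (-117 + (-25 - 35)) = -3 + (-117 - 60) = -3 - 177 = -180)
V*R(a(r(-4))) = -180*(3 + (-3 + 2*3)) = -180*(3 + (-3 + 6)) = -180*(3 + 3) = -180*6 = -1080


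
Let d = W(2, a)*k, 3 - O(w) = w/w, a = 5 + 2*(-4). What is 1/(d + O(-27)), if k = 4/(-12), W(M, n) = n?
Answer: ⅓ ≈ 0.33333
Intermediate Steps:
a = -3 (a = 5 - 8 = -3)
O(w) = 2 (O(w) = 3 - w/w = 3 - 1*1 = 3 - 1 = 2)
k = -⅓ (k = 4*(-1/12) = -⅓ ≈ -0.33333)
d = 1 (d = -3*(-⅓) = 1)
1/(d + O(-27)) = 1/(1 + 2) = 1/3 = ⅓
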